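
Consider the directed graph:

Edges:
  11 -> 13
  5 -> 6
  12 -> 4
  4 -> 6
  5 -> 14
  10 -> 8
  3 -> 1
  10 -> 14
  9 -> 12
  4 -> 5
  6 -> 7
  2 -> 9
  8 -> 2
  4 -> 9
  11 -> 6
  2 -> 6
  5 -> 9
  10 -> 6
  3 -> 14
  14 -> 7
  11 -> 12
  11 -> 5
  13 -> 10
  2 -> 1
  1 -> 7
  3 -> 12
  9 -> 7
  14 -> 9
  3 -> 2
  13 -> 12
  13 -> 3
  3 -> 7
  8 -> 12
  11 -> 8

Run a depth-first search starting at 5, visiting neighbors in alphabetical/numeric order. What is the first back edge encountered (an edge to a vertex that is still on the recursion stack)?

4→5

DFS from 5 (visiting neighbors in alphabetical/numeric order); mark gray on enter, black on exit:
5 gray
  6 gray
    7 gray
    7 black
  6 black
  9 gray
    9→7: 7 black — skip
    12 gray
      4 gray
        4→5: 5 is gray → back edge
First back edge: 4 → 5.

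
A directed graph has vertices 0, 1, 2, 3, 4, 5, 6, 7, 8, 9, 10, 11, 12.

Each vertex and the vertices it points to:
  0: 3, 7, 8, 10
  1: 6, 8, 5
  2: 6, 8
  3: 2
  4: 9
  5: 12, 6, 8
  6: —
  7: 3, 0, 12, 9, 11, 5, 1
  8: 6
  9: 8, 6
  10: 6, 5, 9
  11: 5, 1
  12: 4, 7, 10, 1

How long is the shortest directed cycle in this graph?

For each vertex v, BFS finds the shortest path from v back to v.
The shortest such closed walk is 0 → 7 → 0, length 2.

2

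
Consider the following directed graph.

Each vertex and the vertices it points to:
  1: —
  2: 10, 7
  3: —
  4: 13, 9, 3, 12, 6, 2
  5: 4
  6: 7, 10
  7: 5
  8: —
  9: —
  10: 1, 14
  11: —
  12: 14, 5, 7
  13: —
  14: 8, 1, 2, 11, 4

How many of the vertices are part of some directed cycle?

A vertex is on a directed cycle iff it belongs to a strongly connected component of size ≥ 2 (or has a self-loop).
The vertices on cycles are {2, 4, 5, 6, 7, 10, 12, 14} — 8 in total.

8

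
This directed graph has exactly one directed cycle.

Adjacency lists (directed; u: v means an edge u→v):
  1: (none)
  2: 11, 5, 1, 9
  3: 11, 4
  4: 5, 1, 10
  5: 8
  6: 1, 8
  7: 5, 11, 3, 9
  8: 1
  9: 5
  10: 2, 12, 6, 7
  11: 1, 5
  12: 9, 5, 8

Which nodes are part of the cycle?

DFS with gray/black marking from 10:
10 gray
  2 gray
    11 gray
      1 gray
      1 black
      5 gray
        8 gray
          8→1: 1 black — skip
        8 black
      5 black
    11 black
    2→5: 5 black — skip
    2→1: 1 black — skip
    9 gray
      9→5: 5 black — skip
    9 black
  2 black
  12 gray
    12→9: 9 black — skip
    12→5: 5 black — skip
    12→8: 8 black — skip
  12 black
  6 gray
    6→1: 1 black — skip
    6→8: 8 black — skip
  6 black
  7 gray
    7→5: 5 black — skip
    7→11: 11 black — skip
    3 gray
      3→11: 11 black — skip
      4 gray
        4→5: 5 black — skip
        4→1: 1 black — skip
        4→10: 10 is gray → back edge
Back edge closes the cycle 10 → 7 → 3 → 4 → 10; its vertices are {3, 4, 7, 10}.

3, 4, 7, 10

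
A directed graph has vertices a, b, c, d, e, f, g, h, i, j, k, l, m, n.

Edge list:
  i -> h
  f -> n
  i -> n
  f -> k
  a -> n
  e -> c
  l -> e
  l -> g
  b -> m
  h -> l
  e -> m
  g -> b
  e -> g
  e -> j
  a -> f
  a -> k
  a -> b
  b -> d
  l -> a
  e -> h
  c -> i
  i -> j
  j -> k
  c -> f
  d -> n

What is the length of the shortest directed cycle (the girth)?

3

For each vertex v, BFS finds the shortest path from v back to v.
The shortest such closed walk is h → l → e → h, length 3.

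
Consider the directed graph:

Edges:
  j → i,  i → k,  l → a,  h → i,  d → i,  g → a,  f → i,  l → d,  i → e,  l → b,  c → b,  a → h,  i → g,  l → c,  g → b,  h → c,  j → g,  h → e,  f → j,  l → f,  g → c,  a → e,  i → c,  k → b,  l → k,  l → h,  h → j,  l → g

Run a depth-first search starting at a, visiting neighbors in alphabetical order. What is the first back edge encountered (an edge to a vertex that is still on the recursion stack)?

g→a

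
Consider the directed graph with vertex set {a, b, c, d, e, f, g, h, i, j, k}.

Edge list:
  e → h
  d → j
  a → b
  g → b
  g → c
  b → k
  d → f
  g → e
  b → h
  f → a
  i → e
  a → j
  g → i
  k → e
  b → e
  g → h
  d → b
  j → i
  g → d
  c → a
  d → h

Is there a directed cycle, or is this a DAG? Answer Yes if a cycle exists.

DFS with white/gray/black marking, starting from d:
d gray
  f gray
    a gray
      j gray
        i gray
          e gray
            h gray
            h black
          e black
        i black
      j black
      b gray
        k gray
          k→e: e black — skip
        k black
        b→e: e black — skip
        b→h: h black — skip
      b black
    a black
  f black
  d→j: j black — skip
  d→h: h black — skip
  d→b: b black — skip
d black
c gray
  c→a: a black — skip
c black
g gray
  g→e: e black — skip
  g→d: d black — skip
  g→h: h black — skip
  g→b: b black — skip
  g→i: i black — skip
  g→c: c black — skip
g black
Every edge goes to a white or black vertex — no back edge, so the graph is acyclic.

No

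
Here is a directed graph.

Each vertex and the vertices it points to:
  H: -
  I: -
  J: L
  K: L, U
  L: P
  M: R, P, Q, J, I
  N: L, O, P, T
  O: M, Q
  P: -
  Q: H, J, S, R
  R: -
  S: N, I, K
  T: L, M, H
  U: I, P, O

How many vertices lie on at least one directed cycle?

8

A vertex is on a directed cycle iff it belongs to a strongly connected component of size ≥ 2 (or has a self-loop).
The vertices on cycles are {K, M, N, O, Q, S, T, U} — 8 in total.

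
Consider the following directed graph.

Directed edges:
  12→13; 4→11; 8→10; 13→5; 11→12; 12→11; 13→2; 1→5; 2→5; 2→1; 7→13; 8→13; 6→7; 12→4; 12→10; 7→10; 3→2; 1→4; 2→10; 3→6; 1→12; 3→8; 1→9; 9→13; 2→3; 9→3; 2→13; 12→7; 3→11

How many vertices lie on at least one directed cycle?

11

A vertex is on a directed cycle iff it belongs to a strongly connected component of size ≥ 2 (or has a self-loop).
The vertices on cycles are {1, 2, 3, 4, 6, 7, 8, 9, 11, 12, 13} — 11 in total.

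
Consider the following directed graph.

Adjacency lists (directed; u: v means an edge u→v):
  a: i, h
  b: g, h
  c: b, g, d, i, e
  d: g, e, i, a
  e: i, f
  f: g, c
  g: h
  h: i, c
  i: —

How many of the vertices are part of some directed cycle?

8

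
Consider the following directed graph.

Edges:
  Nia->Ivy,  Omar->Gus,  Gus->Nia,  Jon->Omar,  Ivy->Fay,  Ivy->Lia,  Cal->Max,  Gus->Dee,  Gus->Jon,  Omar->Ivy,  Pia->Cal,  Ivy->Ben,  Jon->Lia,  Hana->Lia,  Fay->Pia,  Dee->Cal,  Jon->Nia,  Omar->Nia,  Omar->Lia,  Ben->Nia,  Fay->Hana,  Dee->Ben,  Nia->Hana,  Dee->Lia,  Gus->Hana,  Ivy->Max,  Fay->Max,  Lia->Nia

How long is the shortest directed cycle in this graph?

3

For each vertex v, BFS finds the shortest path from v back to v.
The shortest such closed walk is Omar → Gus → Jon → Omar, length 3.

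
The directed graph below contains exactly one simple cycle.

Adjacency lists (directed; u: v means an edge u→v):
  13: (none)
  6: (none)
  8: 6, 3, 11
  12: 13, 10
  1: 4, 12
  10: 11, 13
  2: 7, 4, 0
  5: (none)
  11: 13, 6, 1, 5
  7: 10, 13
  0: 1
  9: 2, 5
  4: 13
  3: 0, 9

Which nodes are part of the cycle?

1, 10, 11, 12

DFS with gray/black marking from 11:
11 gray
  13 gray
  13 black
  6 gray
  6 black
  1 gray
    4 gray
      4→13: 13 black — skip
    4 black
    12 gray
      12→13: 13 black — skip
      10 gray
        10→11: 11 is gray → back edge
Back edge closes the cycle 11 → 1 → 12 → 10 → 11; its vertices are {1, 10, 11, 12}.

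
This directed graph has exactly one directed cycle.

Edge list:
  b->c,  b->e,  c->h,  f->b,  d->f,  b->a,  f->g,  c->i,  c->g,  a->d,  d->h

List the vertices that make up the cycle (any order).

a, b, d, f

DFS with gray/black marking from b:
b gray
  e gray
  e black
  c gray
    i gray
    i black
    g gray
    g black
    h gray
    h black
  c black
  a gray
    d gray
      f gray
        f→b: b is gray → back edge
Back edge closes the cycle b → a → d → f → b; its vertices are {a, b, d, f}.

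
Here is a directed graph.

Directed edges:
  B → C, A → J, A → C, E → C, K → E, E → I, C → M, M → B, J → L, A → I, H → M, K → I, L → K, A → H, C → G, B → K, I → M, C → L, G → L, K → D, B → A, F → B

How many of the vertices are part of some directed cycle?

11

A vertex is on a directed cycle iff it belongs to a strongly connected component of size ≥ 2 (or has a self-loop).
The vertices on cycles are {A, B, C, E, G, H, I, J, K, L, M} — 11 in total.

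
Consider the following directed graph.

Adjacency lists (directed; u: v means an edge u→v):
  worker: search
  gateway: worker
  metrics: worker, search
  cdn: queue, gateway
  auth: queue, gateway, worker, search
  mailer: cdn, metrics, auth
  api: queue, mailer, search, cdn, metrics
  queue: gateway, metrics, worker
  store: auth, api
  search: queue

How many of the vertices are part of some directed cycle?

A vertex is on a directed cycle iff it belongs to a strongly connected component of size ≥ 2 (or has a self-loop).
The vertices on cycles are {queue, search, worker, gateway, metrics} — 5 in total.

5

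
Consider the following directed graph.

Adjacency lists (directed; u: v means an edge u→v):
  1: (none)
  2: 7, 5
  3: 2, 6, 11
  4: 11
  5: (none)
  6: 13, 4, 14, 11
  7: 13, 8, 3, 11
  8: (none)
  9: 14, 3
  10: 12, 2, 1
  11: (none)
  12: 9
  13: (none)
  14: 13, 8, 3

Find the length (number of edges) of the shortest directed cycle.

3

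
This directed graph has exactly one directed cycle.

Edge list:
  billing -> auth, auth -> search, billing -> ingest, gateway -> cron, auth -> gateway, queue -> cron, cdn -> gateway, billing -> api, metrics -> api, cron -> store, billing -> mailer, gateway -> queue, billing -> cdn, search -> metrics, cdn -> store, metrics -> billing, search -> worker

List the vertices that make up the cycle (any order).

DFS with gray/black marking from search:
search gray
  worker gray
  worker black
  metrics gray
    billing gray
      auth gray
        auth→search: search is gray → back edge
Back edge closes the cycle search → metrics → billing → auth → search; its vertices are {auth, search, billing, metrics}.

auth, search, billing, metrics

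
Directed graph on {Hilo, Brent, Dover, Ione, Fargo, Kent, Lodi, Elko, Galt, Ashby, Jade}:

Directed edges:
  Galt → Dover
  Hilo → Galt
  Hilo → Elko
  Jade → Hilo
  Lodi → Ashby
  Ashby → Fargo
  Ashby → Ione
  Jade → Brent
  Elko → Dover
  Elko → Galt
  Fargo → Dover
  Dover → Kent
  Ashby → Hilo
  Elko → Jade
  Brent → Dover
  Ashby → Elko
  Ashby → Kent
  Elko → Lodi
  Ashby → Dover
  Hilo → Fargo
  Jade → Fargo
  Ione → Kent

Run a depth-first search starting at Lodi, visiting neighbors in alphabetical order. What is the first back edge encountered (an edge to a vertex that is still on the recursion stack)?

Hilo→Elko

DFS from Lodi (visiting neighbors in alphabetical order); mark gray on enter, black on exit:
Lodi gray
  Ashby gray
    Dover gray
      Kent gray
      Kent black
    Dover black
    Elko gray
      Elko→Dover: Dover black — skip
      Galt gray
        Galt→Dover: Dover black — skip
      Galt black
      Jade gray
        Brent gray
          Brent→Dover: Dover black — skip
        Brent black
        Fargo gray
          Fargo→Dover: Dover black — skip
        Fargo black
        Hilo gray
          Hilo→Elko: Elko is gray → back edge
First back edge: Hilo → Elko.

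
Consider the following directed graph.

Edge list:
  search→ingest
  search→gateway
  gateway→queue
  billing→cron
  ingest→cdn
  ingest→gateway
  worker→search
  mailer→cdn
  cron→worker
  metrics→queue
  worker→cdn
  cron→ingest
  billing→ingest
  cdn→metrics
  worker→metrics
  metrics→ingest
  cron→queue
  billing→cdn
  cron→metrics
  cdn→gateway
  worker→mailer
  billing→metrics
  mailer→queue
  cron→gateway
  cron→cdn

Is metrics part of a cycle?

metrics is on a cycle iff metrics can reach itself via ≥1 edge.
metrics → ingest → cdn → metrics — yes.

Yes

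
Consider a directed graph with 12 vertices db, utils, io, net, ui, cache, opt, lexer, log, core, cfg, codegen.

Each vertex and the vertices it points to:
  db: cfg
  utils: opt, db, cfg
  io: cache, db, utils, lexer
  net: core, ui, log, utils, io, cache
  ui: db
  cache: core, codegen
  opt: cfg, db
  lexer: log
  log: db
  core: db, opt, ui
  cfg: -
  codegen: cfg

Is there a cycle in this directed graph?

DFS with white/gray/black marking, starting from core:
core gray
  db gray
    cfg gray
    cfg black
  db black
  opt gray
    opt→cfg: cfg black — skip
    opt→db: db black — skip
  opt black
  ui gray
    ui→db: db black — skip
  ui black
core black
utils gray
  utils→opt: opt black — skip
  utils→db: db black — skip
  utils→cfg: cfg black — skip
utils black
io gray
  cache gray
    cache→core: core black — skip
    codegen gray
      codegen→cfg: cfg black — skip
    codegen black
  cache black
  io→db: db black — skip
  io→utils: utils black — skip
  lexer gray
    log gray
      log→db: db black — skip
    log black
  lexer black
io black
net gray
  net→core: core black — skip
  net→ui: ui black — skip
  net→log: log black — skip
  net→utils: utils black — skip
  net→io: io black — skip
  net→cache: cache black — skip
net black
Every edge goes to a white or black vertex — no back edge, so the graph is acyclic.

No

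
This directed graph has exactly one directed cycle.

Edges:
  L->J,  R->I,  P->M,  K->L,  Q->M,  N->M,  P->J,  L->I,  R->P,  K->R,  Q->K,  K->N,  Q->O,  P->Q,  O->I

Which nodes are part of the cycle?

DFS with gray/black marking from Q:
Q gray
  K gray
    R gray
      P gray
        M gray
        M black
        P→Q: Q is gray → back edge
Back edge closes the cycle Q → K → R → P → Q; its vertices are {K, P, Q, R}.

K, P, Q, R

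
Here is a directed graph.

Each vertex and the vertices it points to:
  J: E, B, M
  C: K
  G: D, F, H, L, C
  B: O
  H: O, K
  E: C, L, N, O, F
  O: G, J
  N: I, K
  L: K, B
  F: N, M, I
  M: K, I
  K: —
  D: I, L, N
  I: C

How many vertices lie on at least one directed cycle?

8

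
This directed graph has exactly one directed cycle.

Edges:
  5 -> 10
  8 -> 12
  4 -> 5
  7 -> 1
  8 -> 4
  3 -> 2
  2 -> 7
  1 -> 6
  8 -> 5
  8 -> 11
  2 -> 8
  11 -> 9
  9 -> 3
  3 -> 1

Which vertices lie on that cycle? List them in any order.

2, 3, 8, 9, 11

DFS with gray/black marking from 3:
3 gray
  1 gray
    6 gray
    6 black
  1 black
  2 gray
    7 gray
      7→1: 1 black — skip
    7 black
    8 gray
      4 gray
        5 gray
          10 gray
          10 black
        5 black
      4 black
      8→5: 5 black — skip
      12 gray
      12 black
      11 gray
        9 gray
          9→3: 3 is gray → back edge
Back edge closes the cycle 3 → 2 → 8 → 11 → 9 → 3; its vertices are {2, 3, 8, 9, 11}.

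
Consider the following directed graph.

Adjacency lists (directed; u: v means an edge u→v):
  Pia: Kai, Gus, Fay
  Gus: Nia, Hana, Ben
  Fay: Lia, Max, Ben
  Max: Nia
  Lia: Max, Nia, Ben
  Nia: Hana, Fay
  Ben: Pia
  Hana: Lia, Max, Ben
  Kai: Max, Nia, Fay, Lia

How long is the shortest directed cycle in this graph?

For each vertex v, BFS finds the shortest path from v back to v.
The shortest such closed walk is Pia → Gus → Ben → Pia, length 3.

3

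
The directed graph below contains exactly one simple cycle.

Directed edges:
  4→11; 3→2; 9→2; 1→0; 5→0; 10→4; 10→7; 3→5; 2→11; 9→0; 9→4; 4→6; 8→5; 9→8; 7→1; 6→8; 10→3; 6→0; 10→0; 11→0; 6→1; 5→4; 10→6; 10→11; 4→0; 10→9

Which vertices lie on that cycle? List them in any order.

4, 5, 6, 8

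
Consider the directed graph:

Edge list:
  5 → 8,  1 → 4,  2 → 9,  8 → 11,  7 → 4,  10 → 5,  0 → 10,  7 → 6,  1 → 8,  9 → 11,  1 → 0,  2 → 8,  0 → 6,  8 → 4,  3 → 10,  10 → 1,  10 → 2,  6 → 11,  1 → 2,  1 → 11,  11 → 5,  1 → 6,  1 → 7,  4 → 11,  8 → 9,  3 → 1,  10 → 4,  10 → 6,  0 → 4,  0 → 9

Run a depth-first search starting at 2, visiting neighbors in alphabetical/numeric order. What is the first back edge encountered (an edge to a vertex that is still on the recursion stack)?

DFS from 2 (visiting neighbors in alphabetical/numeric order); mark gray on enter, black on exit:
2 gray
  8 gray
    4 gray
      11 gray
        5 gray
          5→8: 8 is gray → back edge
First back edge: 5 → 8.

5->8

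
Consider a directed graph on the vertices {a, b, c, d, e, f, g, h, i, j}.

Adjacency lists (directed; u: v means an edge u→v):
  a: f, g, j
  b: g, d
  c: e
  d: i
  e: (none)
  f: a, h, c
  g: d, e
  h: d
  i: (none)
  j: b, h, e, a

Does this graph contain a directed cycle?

DFS with white/gray/black marking, starting from i:
i gray
i black
a gray
  f gray
    f→a: a is gray → back edge
Back edge found, so a cycle exists: a → f → a.

Yes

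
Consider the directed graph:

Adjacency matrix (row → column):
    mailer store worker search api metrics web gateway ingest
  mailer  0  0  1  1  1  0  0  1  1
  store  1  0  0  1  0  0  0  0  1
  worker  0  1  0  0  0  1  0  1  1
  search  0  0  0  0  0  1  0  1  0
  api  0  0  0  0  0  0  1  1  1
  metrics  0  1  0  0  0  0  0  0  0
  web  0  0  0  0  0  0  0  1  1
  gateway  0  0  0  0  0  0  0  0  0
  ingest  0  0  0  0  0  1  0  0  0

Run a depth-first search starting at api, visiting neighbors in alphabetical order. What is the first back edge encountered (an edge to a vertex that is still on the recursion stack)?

store→ingest

DFS from api (visiting neighbors in alphabetical order); mark gray on enter, black on exit:
api gray
  gateway gray
  gateway black
  ingest gray
    metrics gray
      store gray
        store→ingest: ingest is gray → back edge
First back edge: store → ingest.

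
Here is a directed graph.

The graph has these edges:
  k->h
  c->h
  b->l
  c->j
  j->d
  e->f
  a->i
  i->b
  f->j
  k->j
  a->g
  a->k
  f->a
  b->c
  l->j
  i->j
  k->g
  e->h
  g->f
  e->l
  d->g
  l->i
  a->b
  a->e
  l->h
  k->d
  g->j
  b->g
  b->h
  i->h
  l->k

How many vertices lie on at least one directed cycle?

A vertex is on a directed cycle iff it belongs to a strongly connected component of size ≥ 2 (or has a self-loop).
The vertices on cycles are {a, b, c, d, e, f, g, i, j, k, l} — 11 in total.

11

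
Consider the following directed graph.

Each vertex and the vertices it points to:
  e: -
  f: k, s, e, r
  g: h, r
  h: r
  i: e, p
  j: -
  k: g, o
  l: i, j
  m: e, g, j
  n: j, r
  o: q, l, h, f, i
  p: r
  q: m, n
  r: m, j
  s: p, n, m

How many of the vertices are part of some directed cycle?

7

A vertex is on a directed cycle iff it belongs to a strongly connected component of size ≥ 2 (or has a self-loop).
The vertices on cycles are {f, g, h, k, m, o, r} — 7 in total.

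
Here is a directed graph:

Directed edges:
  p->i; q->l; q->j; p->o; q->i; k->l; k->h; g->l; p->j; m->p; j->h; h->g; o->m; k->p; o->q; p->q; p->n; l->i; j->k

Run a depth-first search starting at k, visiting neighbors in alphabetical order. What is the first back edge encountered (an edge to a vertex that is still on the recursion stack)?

j->k

DFS from k (visiting neighbors in alphabetical order); mark gray on enter, black on exit:
k gray
  h gray
    g gray
      l gray
        i gray
        i black
      l black
    g black
  h black
  k→l: l black — skip
  p gray
    p→i: i black — skip
    j gray
      j→h: h black — skip
      j→k: k is gray → back edge
First back edge: j → k.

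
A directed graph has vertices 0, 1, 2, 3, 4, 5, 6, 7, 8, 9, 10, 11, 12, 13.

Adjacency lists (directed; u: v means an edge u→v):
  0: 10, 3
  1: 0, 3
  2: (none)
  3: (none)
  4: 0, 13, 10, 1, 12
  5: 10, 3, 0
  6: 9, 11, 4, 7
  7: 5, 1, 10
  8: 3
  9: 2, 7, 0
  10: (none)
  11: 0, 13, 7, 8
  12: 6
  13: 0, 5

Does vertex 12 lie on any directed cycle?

Yes

12 is on a cycle iff 12 can reach itself via ≥1 edge.
12 → 6 → 4 → 12 — yes.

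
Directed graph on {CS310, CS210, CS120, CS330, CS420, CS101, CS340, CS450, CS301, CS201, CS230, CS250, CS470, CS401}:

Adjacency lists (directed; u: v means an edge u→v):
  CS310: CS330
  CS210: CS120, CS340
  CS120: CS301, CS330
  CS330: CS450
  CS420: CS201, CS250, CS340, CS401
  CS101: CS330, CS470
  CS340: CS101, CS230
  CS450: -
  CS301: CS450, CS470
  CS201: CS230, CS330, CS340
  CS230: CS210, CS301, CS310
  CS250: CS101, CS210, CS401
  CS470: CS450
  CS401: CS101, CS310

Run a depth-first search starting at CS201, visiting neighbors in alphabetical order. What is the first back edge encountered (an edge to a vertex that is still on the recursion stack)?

DFS from CS201 (visiting neighbors in alphabetical order); mark gray on enter, black on exit:
CS201 gray
  CS230 gray
    CS210 gray
      CS120 gray
        CS301 gray
          CS450 gray
          CS450 black
          CS470 gray
            CS470→CS450: CS450 black — skip
          CS470 black
        CS301 black
        CS330 gray
          CS330→CS450: CS450 black — skip
        CS330 black
      CS120 black
      CS340 gray
        CS101 gray
          CS101→CS330: CS330 black — skip
          CS101→CS470: CS470 black — skip
        CS101 black
        CS340→CS230: CS230 is gray → back edge
First back edge: CS340 → CS230.

CS340->CS230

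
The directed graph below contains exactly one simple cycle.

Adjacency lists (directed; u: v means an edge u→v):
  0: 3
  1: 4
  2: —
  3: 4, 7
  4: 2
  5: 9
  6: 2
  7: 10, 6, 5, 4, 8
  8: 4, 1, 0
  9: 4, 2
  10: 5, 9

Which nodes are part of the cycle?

DFS with gray/black marking from 7:
7 gray
  10 gray
    5 gray
      9 gray
        4 gray
          2 gray
          2 black
        4 black
        9→2: 2 black — skip
      9 black
    5 black
    10→9: 9 black — skip
  10 black
  6 gray
    6→2: 2 black — skip
  6 black
  7→5: 5 black — skip
  7→4: 4 black — skip
  8 gray
    8→4: 4 black — skip
    1 gray
      1→4: 4 black — skip
    1 black
    0 gray
      3 gray
        3→4: 4 black — skip
        3→7: 7 is gray → back edge
Back edge closes the cycle 7 → 8 → 0 → 3 → 7; its vertices are {0, 3, 7, 8}.

0, 3, 7, 8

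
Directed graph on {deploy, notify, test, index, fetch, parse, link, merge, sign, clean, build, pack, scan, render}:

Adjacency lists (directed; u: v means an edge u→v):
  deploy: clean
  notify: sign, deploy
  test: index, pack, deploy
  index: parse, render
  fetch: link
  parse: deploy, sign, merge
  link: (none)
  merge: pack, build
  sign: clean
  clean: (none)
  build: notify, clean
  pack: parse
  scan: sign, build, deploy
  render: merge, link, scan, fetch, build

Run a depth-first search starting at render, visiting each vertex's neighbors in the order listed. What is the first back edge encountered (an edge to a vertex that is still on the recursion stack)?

parse→merge

DFS from render (visiting each vertex's neighbors in the order listed); mark gray on enter, black on exit:
render gray
  merge gray
    pack gray
      parse gray
        deploy gray
          clean gray
          clean black
        deploy black
        sign gray
          sign→clean: clean black — skip
        sign black
        parse→merge: merge is gray → back edge
First back edge: parse → merge.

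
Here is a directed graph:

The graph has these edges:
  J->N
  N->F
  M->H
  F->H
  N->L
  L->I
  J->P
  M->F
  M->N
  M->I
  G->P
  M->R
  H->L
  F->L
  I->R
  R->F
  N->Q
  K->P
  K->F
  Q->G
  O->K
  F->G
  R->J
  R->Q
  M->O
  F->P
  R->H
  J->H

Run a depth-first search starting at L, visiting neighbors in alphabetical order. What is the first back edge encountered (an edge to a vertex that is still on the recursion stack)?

H→L

DFS from L (visiting neighbors in alphabetical order); mark gray on enter, black on exit:
L gray
  I gray
    R gray
      F gray
        G gray
          P gray
          P black
        G black
        H gray
          H→L: L is gray → back edge
First back edge: H → L.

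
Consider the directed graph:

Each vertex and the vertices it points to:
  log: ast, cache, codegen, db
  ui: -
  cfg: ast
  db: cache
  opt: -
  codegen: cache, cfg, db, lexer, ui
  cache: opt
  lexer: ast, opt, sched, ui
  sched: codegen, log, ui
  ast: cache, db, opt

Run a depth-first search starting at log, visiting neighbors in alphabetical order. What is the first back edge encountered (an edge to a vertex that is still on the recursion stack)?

sched→codegen

DFS from log (visiting neighbors in alphabetical order); mark gray on enter, black on exit:
log gray
  ast gray
    cache gray
      opt gray
      opt black
    cache black
    db gray
      db→cache: cache black — skip
    db black
    ast→opt: opt black — skip
  ast black
  log→cache: cache black — skip
  codegen gray
    codegen→cache: cache black — skip
    cfg gray
      cfg→ast: ast black — skip
    cfg black
    codegen→db: db black — skip
    lexer gray
      lexer→ast: ast black — skip
      lexer→opt: opt black — skip
      sched gray
        sched→codegen: codegen is gray → back edge
First back edge: sched → codegen.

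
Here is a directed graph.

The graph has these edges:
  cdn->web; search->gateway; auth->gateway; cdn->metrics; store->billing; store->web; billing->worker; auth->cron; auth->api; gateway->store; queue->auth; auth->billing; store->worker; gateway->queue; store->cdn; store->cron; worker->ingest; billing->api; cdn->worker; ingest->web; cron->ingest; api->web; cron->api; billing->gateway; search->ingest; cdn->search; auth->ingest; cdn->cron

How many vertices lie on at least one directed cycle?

A vertex is on a directed cycle iff it belongs to a strongly connected component of size ≥ 2 (or has a self-loop).
The vertices on cycles are {cdn, auth, queue, store, search, billing, gateway} — 7 in total.

7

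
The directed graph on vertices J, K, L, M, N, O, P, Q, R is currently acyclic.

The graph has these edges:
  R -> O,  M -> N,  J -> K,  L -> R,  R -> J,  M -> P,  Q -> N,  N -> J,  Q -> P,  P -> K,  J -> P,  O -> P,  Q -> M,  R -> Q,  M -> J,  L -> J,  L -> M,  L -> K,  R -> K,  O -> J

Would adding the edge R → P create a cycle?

Adding R→P creates a cycle iff P can already reach R.
Explore from P: no path reaches R. The graph stays acyclic.

No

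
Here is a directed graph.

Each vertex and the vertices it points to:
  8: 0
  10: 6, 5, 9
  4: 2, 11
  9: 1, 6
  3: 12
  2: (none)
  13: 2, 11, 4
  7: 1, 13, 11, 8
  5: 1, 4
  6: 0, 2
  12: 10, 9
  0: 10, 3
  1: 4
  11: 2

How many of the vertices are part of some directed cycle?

6

A vertex is on a directed cycle iff it belongs to a strongly connected component of size ≥ 2 (or has a self-loop).
The vertices on cycles are {0, 3, 6, 9, 10, 12} — 6 in total.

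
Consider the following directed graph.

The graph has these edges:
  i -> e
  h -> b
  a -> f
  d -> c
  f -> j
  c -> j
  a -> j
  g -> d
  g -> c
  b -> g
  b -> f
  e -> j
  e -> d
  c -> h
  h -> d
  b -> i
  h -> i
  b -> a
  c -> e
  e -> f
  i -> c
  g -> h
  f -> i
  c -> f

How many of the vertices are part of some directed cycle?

9

A vertex is on a directed cycle iff it belongs to a strongly connected component of size ≥ 2 (or has a self-loop).
The vertices on cycles are {a, b, c, d, e, f, g, h, i} — 9 in total.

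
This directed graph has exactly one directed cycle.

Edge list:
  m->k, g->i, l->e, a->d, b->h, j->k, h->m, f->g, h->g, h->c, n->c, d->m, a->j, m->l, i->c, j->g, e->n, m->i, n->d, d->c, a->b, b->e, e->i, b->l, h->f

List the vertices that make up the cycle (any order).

d, e, l, m, n

DFS with gray/black marking from d:
d gray
  c gray
  c black
  m gray
    i gray
      i→c: c black — skip
    i black
    l gray
      e gray
        n gray
          n→d: d is gray → back edge
Back edge closes the cycle d → m → l → e → n → d; its vertices are {d, e, l, m, n}.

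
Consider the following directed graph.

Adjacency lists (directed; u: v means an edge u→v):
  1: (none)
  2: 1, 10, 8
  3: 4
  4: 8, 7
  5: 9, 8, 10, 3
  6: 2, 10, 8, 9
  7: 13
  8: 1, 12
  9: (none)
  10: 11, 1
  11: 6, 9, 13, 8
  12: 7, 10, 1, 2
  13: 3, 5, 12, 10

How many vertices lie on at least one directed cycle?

11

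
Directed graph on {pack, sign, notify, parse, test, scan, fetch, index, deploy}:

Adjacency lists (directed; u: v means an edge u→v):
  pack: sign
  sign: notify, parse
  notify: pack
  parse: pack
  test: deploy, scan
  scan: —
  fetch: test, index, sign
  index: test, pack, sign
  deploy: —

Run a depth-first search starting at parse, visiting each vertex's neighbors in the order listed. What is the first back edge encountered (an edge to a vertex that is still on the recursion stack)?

DFS from parse (visiting each vertex's neighbors in the order listed); mark gray on enter, black on exit:
parse gray
  pack gray
    sign gray
      notify gray
        notify→pack: pack is gray → back edge
First back edge: notify → pack.

notify→pack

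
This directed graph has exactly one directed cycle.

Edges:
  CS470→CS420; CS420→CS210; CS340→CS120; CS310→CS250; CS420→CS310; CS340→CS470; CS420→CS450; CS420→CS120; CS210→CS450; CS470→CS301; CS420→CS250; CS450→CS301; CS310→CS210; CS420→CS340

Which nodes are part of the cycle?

CS340, CS420, CS470

DFS with gray/black marking from CS420:
CS420 gray
  CS250 gray
  CS250 black
  CS310 gray
    CS310→CS250: CS250 black — skip
    CS210 gray
      CS450 gray
        CS301 gray
        CS301 black
      CS450 black
    CS210 black
  CS310 black
  CS120 gray
  CS120 black
  CS420→CS450: CS450 black — skip
  CS340 gray
    CS470 gray
      CS470→CS420: CS420 is gray → back edge
Back edge closes the cycle CS420 → CS340 → CS470 → CS420; its vertices are {CS340, CS420, CS470}.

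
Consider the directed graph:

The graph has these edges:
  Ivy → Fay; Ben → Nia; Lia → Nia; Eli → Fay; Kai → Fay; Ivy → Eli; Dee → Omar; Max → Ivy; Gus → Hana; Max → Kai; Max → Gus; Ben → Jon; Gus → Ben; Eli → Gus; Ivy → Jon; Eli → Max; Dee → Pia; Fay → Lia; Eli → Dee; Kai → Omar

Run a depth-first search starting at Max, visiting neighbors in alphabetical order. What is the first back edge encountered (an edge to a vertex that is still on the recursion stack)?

Eli→Max

DFS from Max (visiting neighbors in alphabetical order); mark gray on enter, black on exit:
Max gray
  Gus gray
    Ben gray
      Jon gray
      Jon black
      Nia gray
      Nia black
    Ben black
    Hana gray
    Hana black
  Gus black
  Ivy gray
    Eli gray
      Dee gray
        Omar gray
        Omar black
        Pia gray
        Pia black
      Dee black
      Fay gray
        Lia gray
          Lia→Nia: Nia black — skip
        Lia black
      Fay black
      Eli→Gus: Gus black — skip
      Eli→Max: Max is gray → back edge
First back edge: Eli → Max.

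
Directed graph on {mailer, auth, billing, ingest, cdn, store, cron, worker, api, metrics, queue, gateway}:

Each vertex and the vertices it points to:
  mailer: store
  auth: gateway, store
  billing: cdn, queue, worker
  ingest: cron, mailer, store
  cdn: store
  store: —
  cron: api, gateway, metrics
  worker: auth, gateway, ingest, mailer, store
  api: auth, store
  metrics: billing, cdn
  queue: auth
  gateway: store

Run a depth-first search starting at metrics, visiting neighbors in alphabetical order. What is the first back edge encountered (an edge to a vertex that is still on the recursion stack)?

DFS from metrics (visiting neighbors in alphabetical order); mark gray on enter, black on exit:
metrics gray
  billing gray
    cdn gray
      store gray
      store black
    cdn black
    queue gray
      auth gray
        gateway gray
          gateway→store: store black — skip
        gateway black
        auth→store: store black — skip
      auth black
    queue black
    worker gray
      worker→auth: auth black — skip
      worker→gateway: gateway black — skip
      ingest gray
        cron gray
          api gray
            api→auth: auth black — skip
            api→store: store black — skip
          api black
          cron→gateway: gateway black — skip
          cron→metrics: metrics is gray → back edge
First back edge: cron → metrics.

cron→metrics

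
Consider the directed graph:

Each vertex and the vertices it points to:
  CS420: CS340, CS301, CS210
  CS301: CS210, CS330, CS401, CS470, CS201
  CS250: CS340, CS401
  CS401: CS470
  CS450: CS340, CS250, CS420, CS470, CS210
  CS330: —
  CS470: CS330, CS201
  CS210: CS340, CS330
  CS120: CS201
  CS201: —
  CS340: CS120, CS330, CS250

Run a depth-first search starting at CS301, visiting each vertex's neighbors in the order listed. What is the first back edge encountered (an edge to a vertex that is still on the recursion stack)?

DFS from CS301 (visiting each vertex's neighbors in the order listed); mark gray on enter, black on exit:
CS301 gray
  CS210 gray
    CS340 gray
      CS120 gray
        CS201 gray
        CS201 black
      CS120 black
      CS330 gray
      CS330 black
      CS250 gray
        CS250→CS340: CS340 is gray → back edge
First back edge: CS250 → CS340.

CS250→CS340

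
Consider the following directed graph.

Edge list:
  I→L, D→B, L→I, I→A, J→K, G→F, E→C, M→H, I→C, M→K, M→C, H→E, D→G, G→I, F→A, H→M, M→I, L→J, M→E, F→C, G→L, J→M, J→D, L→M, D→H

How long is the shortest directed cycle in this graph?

2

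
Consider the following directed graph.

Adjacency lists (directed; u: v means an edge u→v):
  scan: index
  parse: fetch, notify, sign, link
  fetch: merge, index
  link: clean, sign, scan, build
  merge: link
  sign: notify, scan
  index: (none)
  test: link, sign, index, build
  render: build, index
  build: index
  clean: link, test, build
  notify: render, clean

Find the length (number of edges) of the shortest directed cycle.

For each vertex v, BFS finds the shortest path from v back to v.
The shortest such closed walk is clean → link → clean, length 2.

2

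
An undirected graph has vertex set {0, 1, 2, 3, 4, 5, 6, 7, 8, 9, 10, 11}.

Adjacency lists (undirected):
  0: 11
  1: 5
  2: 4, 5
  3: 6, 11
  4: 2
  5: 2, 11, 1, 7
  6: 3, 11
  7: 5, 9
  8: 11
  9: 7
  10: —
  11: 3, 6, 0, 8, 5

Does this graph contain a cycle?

Yes

DFS, tracking each vertex's parent; an edge to a visited non-parent vertex closes a cycle.
Start from 7:
visit 7 (parent –)
  visit 5 (parent 7)
    visit 2 (parent 5)
      visit 4 (parent 2)
        4–2: parent, skip
      2–5: parent, skip
    visit 11 (parent 5)
      visit 3 (parent 11)
        visit 6 (parent 3)
          6–3: parent, skip
          6–11: 11 visited and ≠ parent → cycle
Cycle: 11 – 3 – 6 – 11.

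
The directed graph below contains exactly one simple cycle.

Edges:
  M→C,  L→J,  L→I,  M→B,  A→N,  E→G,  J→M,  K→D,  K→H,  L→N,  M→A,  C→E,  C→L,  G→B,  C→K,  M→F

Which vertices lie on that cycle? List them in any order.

C, J, L, M

DFS with gray/black marking from C:
C gray
  E gray
    G gray
      B gray
      B black
    G black
  E black
  K gray
    D gray
    D black
    H gray
    H black
  K black
  L gray
    J gray
      M gray
        F gray
        F black
        A gray
          N gray
          N black
        A black
        M→B: B black — skip
        M→C: C is gray → back edge
Back edge closes the cycle C → L → J → M → C; its vertices are {C, J, L, M}.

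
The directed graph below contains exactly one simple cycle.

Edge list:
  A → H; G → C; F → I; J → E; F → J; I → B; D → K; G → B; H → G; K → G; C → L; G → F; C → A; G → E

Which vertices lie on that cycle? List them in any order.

A, C, G, H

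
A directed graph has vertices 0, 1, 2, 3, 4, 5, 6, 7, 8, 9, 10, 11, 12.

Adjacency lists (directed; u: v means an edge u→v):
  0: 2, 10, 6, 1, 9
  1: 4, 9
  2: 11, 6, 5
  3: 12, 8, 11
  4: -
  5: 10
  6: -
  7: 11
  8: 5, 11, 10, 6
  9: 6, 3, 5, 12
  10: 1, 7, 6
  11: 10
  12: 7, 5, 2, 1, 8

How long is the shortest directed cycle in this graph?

3

For each vertex v, BFS finds the shortest path from v back to v.
The shortest such closed walk is 1 → 9 → 12 → 1, length 3.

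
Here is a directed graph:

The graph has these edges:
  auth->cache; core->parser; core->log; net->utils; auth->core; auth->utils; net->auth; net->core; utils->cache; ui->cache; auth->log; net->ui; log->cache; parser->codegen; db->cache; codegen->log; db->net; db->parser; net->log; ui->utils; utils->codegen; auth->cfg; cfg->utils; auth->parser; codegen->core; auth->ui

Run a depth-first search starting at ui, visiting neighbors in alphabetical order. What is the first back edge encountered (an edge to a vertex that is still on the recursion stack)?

parser->codegen

DFS from ui (visiting neighbors in alphabetical order); mark gray on enter, black on exit:
ui gray
  cache gray
  cache black
  utils gray
    utils→cache: cache black — skip
    codegen gray
      core gray
        log gray
          log→cache: cache black — skip
        log black
        parser gray
          parser→codegen: codegen is gray → back edge
First back edge: parser → codegen.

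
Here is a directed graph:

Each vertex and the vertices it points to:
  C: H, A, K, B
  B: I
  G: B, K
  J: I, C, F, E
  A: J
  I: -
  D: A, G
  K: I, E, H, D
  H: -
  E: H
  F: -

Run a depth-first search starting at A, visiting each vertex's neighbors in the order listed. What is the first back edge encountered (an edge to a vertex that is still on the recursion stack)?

C→A

DFS from A (visiting each vertex's neighbors in the order listed); mark gray on enter, black on exit:
A gray
  J gray
    I gray
    I black
    C gray
      H gray
      H black
      C→A: A is gray → back edge
First back edge: C → A.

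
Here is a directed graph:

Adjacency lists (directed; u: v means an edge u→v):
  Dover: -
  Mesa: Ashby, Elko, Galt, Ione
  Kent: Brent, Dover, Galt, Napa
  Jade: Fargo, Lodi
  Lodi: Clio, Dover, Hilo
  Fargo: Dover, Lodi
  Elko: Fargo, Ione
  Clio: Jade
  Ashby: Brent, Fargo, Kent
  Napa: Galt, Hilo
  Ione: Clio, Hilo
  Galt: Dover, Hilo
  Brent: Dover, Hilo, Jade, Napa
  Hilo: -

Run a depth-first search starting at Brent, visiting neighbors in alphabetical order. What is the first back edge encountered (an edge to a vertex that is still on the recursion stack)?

Clio→Jade

DFS from Brent (visiting neighbors in alphabetical order); mark gray on enter, black on exit:
Brent gray
  Dover gray
  Dover black
  Hilo gray
  Hilo black
  Jade gray
    Fargo gray
      Fargo→Dover: Dover black — skip
      Lodi gray
        Clio gray
          Clio→Jade: Jade is gray → back edge
First back edge: Clio → Jade.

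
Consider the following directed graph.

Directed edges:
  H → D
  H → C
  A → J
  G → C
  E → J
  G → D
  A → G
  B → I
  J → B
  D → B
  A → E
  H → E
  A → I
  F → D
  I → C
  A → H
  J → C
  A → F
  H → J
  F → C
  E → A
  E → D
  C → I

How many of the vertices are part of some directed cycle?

A vertex is on a directed cycle iff it belongs to a strongly connected component of size ≥ 2 (or has a self-loop).
The vertices on cycles are {A, C, E, H, I} — 5 in total.

5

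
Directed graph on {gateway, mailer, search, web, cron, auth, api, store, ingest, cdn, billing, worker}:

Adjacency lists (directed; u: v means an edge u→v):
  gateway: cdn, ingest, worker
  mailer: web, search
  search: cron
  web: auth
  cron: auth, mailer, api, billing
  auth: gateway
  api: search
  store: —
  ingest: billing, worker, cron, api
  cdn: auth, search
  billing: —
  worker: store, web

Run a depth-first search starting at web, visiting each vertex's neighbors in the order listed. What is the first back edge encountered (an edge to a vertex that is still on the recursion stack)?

cdn→auth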